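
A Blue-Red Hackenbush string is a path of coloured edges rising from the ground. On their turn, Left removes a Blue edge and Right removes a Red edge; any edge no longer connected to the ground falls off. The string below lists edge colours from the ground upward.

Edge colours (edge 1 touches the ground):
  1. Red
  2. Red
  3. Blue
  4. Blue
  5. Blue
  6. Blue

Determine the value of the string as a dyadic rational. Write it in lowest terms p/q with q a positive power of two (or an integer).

-17/16

step 1: add Red to get R; options L={ — } R={ 0 } gives -1
step 2: add Red to get RR; options L={ — } R={ -1; 0 } gives -2
step 3: add Blue to get RRB; options L={ -2 } R={ -1; 0 } gives -3/2
step 4: add Blue to get RRBB; options L={ -2; -3/2 } R={ -1; 0 } gives -5/4
step 5: add Blue to get RRBBB; options L={ -2; -3/2; -5/4 } R={ -1; 0 } gives -9/8
step 6: add Blue to get RRBBBB; options L={ -2; -3/2; -5/4; -9/8 } R={ -1; 0 } gives -17/16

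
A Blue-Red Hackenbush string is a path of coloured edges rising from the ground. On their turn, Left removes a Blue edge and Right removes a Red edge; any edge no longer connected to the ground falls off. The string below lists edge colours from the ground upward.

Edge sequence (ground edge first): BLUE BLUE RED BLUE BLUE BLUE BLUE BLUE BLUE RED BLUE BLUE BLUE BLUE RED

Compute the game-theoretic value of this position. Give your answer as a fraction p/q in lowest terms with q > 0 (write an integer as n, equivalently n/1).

16317/8192

Build v(s[:k]) for k = 1..15, string s = BLUE BLUE RED BLUE BLUE BLUE BLUE BLUE BLUE RED BLUE BLUE BLUE BLUE RED.
v(B) = { 0 |  } so 1
v(BB) = { 0 1 |  } so 2
v(BBR) = { 0 1 | 2 } so 3/2
v(BBRB) = { 0 1 3/2 | 2 } so 7/4
v(BBRBB) = { 0 1 3/2 7/4 | 2 } so 15/8
v(BBRBBB) = { 0 1 3/2 7/4 15/8 | 2 } so 31/16
v(BBRBBBB) = { 0 1 3/2 7/4 15/8 31/16 | 2 } so 63/32
v(BBRBBBBB) = { 0 1 3/2 7/4 15/8 31/16 63/32 | 2 } so 127/64
v(BBRBBBBBB) = { 0 1 3/2 7/4 15/8 31/16 63/32 127/64 | 2 } so 255/128
v(BBRBBBBBBR) = { 0 1 3/2 7/4 15/8 31/16 63/32 127/64 | 255/128 2 } so 509/256
v(BBRBBBBBBRB) = { 0 1 3/2 7/4 15/8 31/16 63/32 127/64 509/256 | 255/128 2 } so 1019/512
v(BBRBBBBBBRBB) = { 0 1 3/2 7/4 15/8 31/16 63/32 127/64 509/256 1019/512 | 255/128 2 } so 2039/1024
v(BBRBBBBBBRBBB) = { 0 1 3/2 7/4 15/8 31/16 63/32 127/64 509/256 1019/512 2039/1024 | 255/128 2 } so 4079/2048
v(BBRBBBBBBRBBBB) = { 0 1 3/2 7/4 15/8 31/16 63/32 127/64 509/256 1019/512 2039/1024 4079/2048 | 255/128 2 } so 8159/4096
v(BBRBBBBBBRBBBBR) = { 0 1 3/2 7/4 15/8 31/16 63/32 127/64 509/256 1019/512 2039/1024 4079/2048 | 8159/4096 255/128 2 } so 16317/8192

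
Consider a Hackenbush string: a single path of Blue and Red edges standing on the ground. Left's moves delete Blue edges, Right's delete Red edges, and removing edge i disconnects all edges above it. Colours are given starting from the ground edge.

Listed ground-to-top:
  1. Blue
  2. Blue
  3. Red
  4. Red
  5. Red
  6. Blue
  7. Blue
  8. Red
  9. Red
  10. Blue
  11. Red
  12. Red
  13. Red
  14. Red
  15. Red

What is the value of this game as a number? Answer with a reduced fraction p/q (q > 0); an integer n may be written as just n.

9793/8192

Prefix values for Blue Blue Red Red Red Blue Blue Red Red Blue Red Red Red Red Red via {L|R} + simplicity:
step 1: add Blue to get B; options L={ 0 } R={ — } ⇒ 1
step 2: add Blue to get BB; options L={ 0, 1 } R={ — } ⇒ 2
step 3: add Red to get BBR; options L={ 0, 1 } R={ 2 } ⇒ 3/2
step 4: add Red to get BBRR; options L={ 0, 1 } R={ 3/2, 2 } ⇒ 5/4
step 5: add Red to get BBRRR; options L={ 0, 1 } R={ 5/4, 3/2, 2 } ⇒ 9/8
step 6: add Blue to get BBRRRB; options L={ 0, 1, 9/8 } R={ 5/4, 3/2, 2 } ⇒ 19/16
step 7: add Blue to get BBRRRBB; options L={ 0, 1, 9/8, 19/16 } R={ 5/4, 3/2, 2 } ⇒ 39/32
step 8: add Red to get BBRRRBBR; options L={ 0, 1, 9/8, 19/16 } R={ 39/32, 5/4, 3/2, 2 } ⇒ 77/64
step 9: add Red to get BBRRRBBRR; options L={ 0, 1, 9/8, 19/16 } R={ 77/64, 39/32, 5/4, 3/2, 2 } ⇒ 153/128
step 10: add Blue to get BBRRRBBRRB; options L={ 0, 1, 9/8, 19/16, 153/128 } R={ 77/64, 39/32, 5/4, 3/2, 2 } ⇒ 307/256
step 11: add Red to get BBRRRBBRRBR; options L={ 0, 1, 9/8, 19/16, 153/128 } R={ 307/256, 77/64, 39/32, 5/4, 3/2, 2 } ⇒ 613/512
step 12: add Red to get BBRRRBBRRBRR; options L={ 0, 1, 9/8, 19/16, 153/128 } R={ 613/512, 307/256, 77/64, 39/32, 5/4, 3/2, 2 } ⇒ 1225/1024
step 13: add Red to get BBRRRBBRRBRRR; options L={ 0, 1, 9/8, 19/16, 153/128 } R={ 1225/1024, 613/512, 307/256, 77/64, 39/32, 5/4, 3/2, 2 } ⇒ 2449/2048
step 14: add Red to get BBRRRBBRRBRRRR; options L={ 0, 1, 9/8, 19/16, 153/128 } R={ 2449/2048, 1225/1024, 613/512, 307/256, 77/64, 39/32, 5/4, 3/2, 2 } ⇒ 4897/4096
step 15: add Red to get BBRRRBBRRBRRRRR; options L={ 0, 1, 9/8, 19/16, 153/128 } R={ 4897/4096, 2449/2048, 1225/1024, 613/512, 307/256, 77/64, 39/32, 5/4, 3/2, 2 } ⇒ 9793/8192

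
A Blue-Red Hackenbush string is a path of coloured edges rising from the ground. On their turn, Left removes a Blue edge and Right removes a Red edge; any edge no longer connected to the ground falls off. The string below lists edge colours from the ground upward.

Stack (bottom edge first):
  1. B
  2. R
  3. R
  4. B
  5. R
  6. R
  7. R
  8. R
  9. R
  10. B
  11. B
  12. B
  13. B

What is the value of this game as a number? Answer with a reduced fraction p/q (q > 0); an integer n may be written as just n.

edge 1 of 13 (B): { 0 | · } so 1
edge 2 of 13 (R): { 0 | 1 } so 1/2
edge 3 of 13 (R): { 0 | 1/2,1 } so 1/4
edge 4 of 13 (B): { 0,1/4 | 1/2,1 } so 3/8
edge 5 of 13 (R): { 0,1/4 | 3/8,1/2,1 } so 5/16
edge 6 of 13 (R): { 0,1/4 | 5/16,3/8,1/2,1 } so 9/32
edge 7 of 13 (R): { 0,1/4 | 9/32,5/16,3/8,1/2,1 } so 17/64
edge 8 of 13 (R): { 0,1/4 | 17/64,9/32,5/16,3/8,1/2,1 } so 33/128
edge 9 of 13 (R): { 0,1/4 | 33/128,17/64,9/32,5/16,3/8,1/2,1 } so 65/256
edge 10 of 13 (B): { 0,1/4,65/256 | 33/128,17/64,9/32,5/16,3/8,1/2,1 } so 131/512
edge 11 of 13 (B): { 0,1/4,65/256,131/512 | 33/128,17/64,9/32,5/16,3/8,1/2,1 } so 263/1024
edge 12 of 13 (B): { 0,1/4,65/256,131/512,263/1024 | 33/128,17/64,9/32,5/16,3/8,1/2,1 } so 527/2048
edge 13 of 13 (B): { 0,1/4,65/256,131/512,263/1024,527/2048 | 33/128,17/64,9/32,5/16,3/8,1/2,1 } so 1055/4096

1055/4096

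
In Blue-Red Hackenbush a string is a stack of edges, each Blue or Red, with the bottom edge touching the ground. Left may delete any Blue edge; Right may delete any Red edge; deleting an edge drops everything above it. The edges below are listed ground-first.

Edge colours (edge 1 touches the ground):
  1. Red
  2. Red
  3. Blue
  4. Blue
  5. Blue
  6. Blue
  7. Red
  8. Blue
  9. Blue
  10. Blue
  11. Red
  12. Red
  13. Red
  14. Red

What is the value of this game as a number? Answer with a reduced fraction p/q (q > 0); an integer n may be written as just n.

g(R) = { · | 0 } ⇒ -1
g(RR) = { · | -1, 0 } ⇒ -2
g(RRB) = { -2 | -1, 0 } ⇒ -3/2
g(RRBB) = { -2, -3/2 | -1, 0 } ⇒ -5/4
g(RRBBB) = { -2, -3/2, -5/4 | -1, 0 } ⇒ -9/8
g(RRBBBB) = { -2, -3/2, -5/4, -9/8 | -1, 0 } ⇒ -17/16
g(RRBBBBR) = { -2, -3/2, -5/4, -9/8 | -17/16, -1, 0 } ⇒ -35/32
g(RRBBBBRB) = { -2, -3/2, -5/4, -9/8, -35/32 | -17/16, -1, 0 } ⇒ -69/64
g(RRBBBBRBB) = { -2, -3/2, -5/4, -9/8, -35/32, -69/64 | -17/16, -1, 0 } ⇒ -137/128
g(RRBBBBRBBB) = { -2, -3/2, -5/4, -9/8, -35/32, -69/64, -137/128 | -17/16, -1, 0 } ⇒ -273/256
g(RRBBBBRBBBR) = { -2, -3/2, -5/4, -9/8, -35/32, -69/64, -137/128 | -273/256, -17/16, -1, 0 } ⇒ -547/512
g(RRBBBBRBBBRR) = { -2, -3/2, -5/4, -9/8, -35/32, -69/64, -137/128 | -547/512, -273/256, -17/16, -1, 0 } ⇒ -1095/1024
g(RRBBBBRBBBRRR) = { -2, -3/2, -5/4, -9/8, -35/32, -69/64, -137/128 | -1095/1024, -547/512, -273/256, -17/16, -1, 0 } ⇒ -2191/2048
g(RRBBBBRBBBRRRR) = { -2, -3/2, -5/4, -9/8, -35/32, -69/64, -137/128 | -2191/2048, -1095/1024, -547/512, -273/256, -17/16, -1, 0 } ⇒ -4383/4096

-4383/4096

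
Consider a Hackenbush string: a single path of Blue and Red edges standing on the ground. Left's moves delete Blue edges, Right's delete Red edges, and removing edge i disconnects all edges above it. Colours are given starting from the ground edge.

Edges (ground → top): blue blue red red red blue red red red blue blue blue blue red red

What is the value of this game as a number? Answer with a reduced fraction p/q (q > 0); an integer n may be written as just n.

1 of 15 · b · max L 0 · min R +∞ gives 1
2 of 15 · bb · max L 1 · min R +∞ gives 2
3 of 15 · bbr · max L 1 · min R 2 gives 3/2
4 of 15 · bbrr · max L 1 · min R 3/2 gives 5/4
5 of 15 · bbrrr · max L 1 · min R 5/4 gives 9/8
6 of 15 · bbrrrb · max L 9/8 · min R 5/4 gives 19/16
7 of 15 · bbrrrbr · max L 9/8 · min R 19/16 gives 37/32
8 of 15 · bbrrrbrr · max L 9/8 · min R 37/32 gives 73/64
9 of 15 · bbrrrbrrr · max L 9/8 · min R 73/64 gives 145/128
10 of 15 · bbrrrbrrrb · max L 145/128 · min R 73/64 gives 291/256
11 of 15 · bbrrrbrrrbb · max L 291/256 · min R 73/64 gives 583/512
12 of 15 · bbrrrbrrrbbb · max L 583/512 · min R 73/64 gives 1167/1024
13 of 15 · bbrrrbrrrbbbb · max L 1167/1024 · min R 73/64 gives 2335/2048
14 of 15 · bbrrrbrrrbbbbr · max L 1167/1024 · min R 2335/2048 gives 4669/4096
15 of 15 · bbrrrbrrrbbbbrr · max L 1167/1024 · min R 4669/4096 gives 9337/8192

9337/8192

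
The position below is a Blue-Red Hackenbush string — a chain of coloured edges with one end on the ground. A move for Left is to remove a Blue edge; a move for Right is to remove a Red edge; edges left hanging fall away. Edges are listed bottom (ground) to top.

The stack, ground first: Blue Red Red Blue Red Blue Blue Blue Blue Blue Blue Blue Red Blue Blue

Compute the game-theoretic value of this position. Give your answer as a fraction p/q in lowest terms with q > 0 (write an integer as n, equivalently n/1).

6135/16384

Recurse on prefixes of the 15-edge string Blue Red Red Blue Red Blue Blue Blue Blue Blue Blue Blue Red Blue Blue:
v(B) = { 0 | ∅ } => 1
v(BR) = { 0 | 1 } => 1/2
v(BRR) = { 0 | 1/2 1 } => 1/4
v(BRRB) = { 0 1/4 | 1/2 1 } => 3/8
v(BRRBR) = { 0 1/4 | 3/8 1/2 1 } => 5/16
v(BRRBRB) = { 0 1/4 5/16 | 3/8 1/2 1 } => 11/32
v(BRRBRBB) = { 0 1/4 5/16 11/32 | 3/8 1/2 1 } => 23/64
v(BRRBRBBB) = { 0 1/4 5/16 11/32 23/64 | 3/8 1/2 1 } => 47/128
v(BRRBRBBBB) = { 0 1/4 5/16 11/32 23/64 47/128 | 3/8 1/2 1 } => 95/256
v(BRRBRBBBBB) = { 0 1/4 5/16 11/32 23/64 47/128 95/256 | 3/8 1/2 1 } => 191/512
v(BRRBRBBBBBB) = { 0 1/4 5/16 11/32 23/64 47/128 95/256 191/512 | 3/8 1/2 1 } => 383/1024
v(BRRBRBBBBBBB) = { 0 1/4 5/16 11/32 23/64 47/128 95/256 191/512 383/1024 | 3/8 1/2 1 } => 767/2048
v(BRRBRBBBBBBBR) = { 0 1/4 5/16 11/32 23/64 47/128 95/256 191/512 383/1024 | 767/2048 3/8 1/2 1 } => 1533/4096
v(BRRBRBBBBBBBRB) = { 0 1/4 5/16 11/32 23/64 47/128 95/256 191/512 383/1024 1533/4096 | 767/2048 3/8 1/2 1 } => 3067/8192
v(BRRBRBBBBBBBRBB) = { 0 1/4 5/16 11/32 23/64 47/128 95/256 191/512 383/1024 1533/4096 3067/8192 | 767/2048 3/8 1/2 1 } => 6135/16384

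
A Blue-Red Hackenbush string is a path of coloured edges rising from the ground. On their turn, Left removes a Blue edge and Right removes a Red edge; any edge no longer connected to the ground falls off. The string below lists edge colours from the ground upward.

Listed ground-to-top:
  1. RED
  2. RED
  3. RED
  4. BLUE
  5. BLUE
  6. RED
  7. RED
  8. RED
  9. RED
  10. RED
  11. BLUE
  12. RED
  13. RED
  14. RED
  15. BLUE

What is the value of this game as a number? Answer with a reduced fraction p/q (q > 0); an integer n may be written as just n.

Prefix values for RED RED RED BLUE BLUE RED RED RED RED RED BLUE RED RED RED BLUE via {L|R} + simplicity:
edge 1 of 15 (RED): { none | 0 } ⇒ -1
edge 2 of 15 (RED): { none | -1; 0 } ⇒ -2
edge 3 of 15 (RED): { none | -2; -1; 0 } ⇒ -3
edge 4 of 15 (BLUE): { -3 | -2; -1; 0 } ⇒ -5/2
edge 5 of 15 (BLUE): { -3; -5/2 | -2; -1; 0 } ⇒ -9/4
edge 6 of 15 (RED): { -3; -5/2 | -9/4; -2; -1; 0 } ⇒ -19/8
edge 7 of 15 (RED): { -3; -5/2 | -19/8; -9/4; -2; -1; 0 } ⇒ -39/16
edge 8 of 15 (RED): { -3; -5/2 | -39/16; -19/8; -9/4; -2; -1; 0 } ⇒ -79/32
edge 9 of 15 (RED): { -3; -5/2 | -79/32; -39/16; -19/8; -9/4; -2; -1; 0 } ⇒ -159/64
edge 10 of 15 (RED): { -3; -5/2 | -159/64; -79/32; -39/16; -19/8; -9/4; -2; -1; 0 } ⇒ -319/128
edge 11 of 15 (BLUE): { -3; -5/2; -319/128 | -159/64; -79/32; -39/16; -19/8; -9/4; -2; -1; 0 } ⇒ -637/256
edge 12 of 15 (RED): { -3; -5/2; -319/128 | -637/256; -159/64; -79/32; -39/16; -19/8; -9/4; -2; -1; 0 } ⇒ -1275/512
edge 13 of 15 (RED): { -3; -5/2; -319/128 | -1275/512; -637/256; -159/64; -79/32; -39/16; -19/8; -9/4; -2; -1; 0 } ⇒ -2551/1024
edge 14 of 15 (RED): { -3; -5/2; -319/128 | -2551/1024; -1275/512; -637/256; -159/64; -79/32; -39/16; -19/8; -9/4; -2; -1; 0 } ⇒ -5103/2048
edge 15 of 15 (BLUE): { -3; -5/2; -319/128; -5103/2048 | -2551/1024; -1275/512; -637/256; -159/64; -79/32; -39/16; -19/8; -9/4; -2; -1; 0 } ⇒ -10205/4096

-10205/4096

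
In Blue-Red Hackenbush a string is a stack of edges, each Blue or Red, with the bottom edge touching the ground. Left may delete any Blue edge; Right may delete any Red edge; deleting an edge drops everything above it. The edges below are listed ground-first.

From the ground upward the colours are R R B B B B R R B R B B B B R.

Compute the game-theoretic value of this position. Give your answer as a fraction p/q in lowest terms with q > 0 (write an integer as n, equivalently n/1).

-9027/8192

g(R) = { — | 0 } gives -1
g(RR) = { — | -1 0 } gives -2
g(RRB) = { -2 | -1 0 } gives -3/2
g(RRBB) = { -2 -3/2 | -1 0 } gives -5/4
g(RRBBB) = { -2 -3/2 -5/4 | -1 0 } gives -9/8
g(RRBBBB) = { -2 -3/2 -5/4 -9/8 | -1 0 } gives -17/16
g(RRBBBBR) = { -2 -3/2 -5/4 -9/8 | -17/16 -1 0 } gives -35/32
g(RRBBBBRR) = { -2 -3/2 -5/4 -9/8 | -35/32 -17/16 -1 0 } gives -71/64
g(RRBBBBRRB) = { -2 -3/2 -5/4 -9/8 -71/64 | -35/32 -17/16 -1 0 } gives -141/128
g(RRBBBBRRBR) = { -2 -3/2 -5/4 -9/8 -71/64 | -141/128 -35/32 -17/16 -1 0 } gives -283/256
g(RRBBBBRRBRB) = { -2 -3/2 -5/4 -9/8 -71/64 -283/256 | -141/128 -35/32 -17/16 -1 0 } gives -565/512
g(RRBBBBRRBRBB) = { -2 -3/2 -5/4 -9/8 -71/64 -283/256 -565/512 | -141/128 -35/32 -17/16 -1 0 } gives -1129/1024
g(RRBBBBRRBRBBB) = { -2 -3/2 -5/4 -9/8 -71/64 -283/256 -565/512 -1129/1024 | -141/128 -35/32 -17/16 -1 0 } gives -2257/2048
g(RRBBBBRRBRBBBB) = { -2 -3/2 -5/4 -9/8 -71/64 -283/256 -565/512 -1129/1024 -2257/2048 | -141/128 -35/32 -17/16 -1 0 } gives -4513/4096
g(RRBBBBRRBRBBBBR) = { -2 -3/2 -5/4 -9/8 -71/64 -283/256 -565/512 -1129/1024 -2257/2048 | -4513/4096 -141/128 -35/32 -17/16 -1 0 } gives -9027/8192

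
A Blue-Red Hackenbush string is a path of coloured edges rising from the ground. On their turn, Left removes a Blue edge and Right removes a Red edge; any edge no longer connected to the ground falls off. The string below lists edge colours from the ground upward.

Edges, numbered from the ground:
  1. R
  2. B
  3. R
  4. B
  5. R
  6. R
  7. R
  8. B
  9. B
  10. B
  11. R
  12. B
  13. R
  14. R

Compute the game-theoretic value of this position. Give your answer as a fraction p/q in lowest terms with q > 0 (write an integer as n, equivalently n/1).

-5911/8192

R: Left { — }, Right { 0 } → simplest -1
RB: Left { -1 }, Right { 0 } → simplest -1/2
RBR: Left { -1 }, Right { -1/2 0 } → simplest -3/4
RBRB: Left { -1 -3/4 }, Right { -1/2 0 } → simplest -5/8
RBRBR: Left { -1 -3/4 }, Right { -5/8 -1/2 0 } → simplest -11/16
RBRBRR: Left { -1 -3/4 }, Right { -11/16 -5/8 -1/2 0 } → simplest -23/32
RBRBRRR: Left { -1 -3/4 }, Right { -23/32 -11/16 -5/8 -1/2 0 } → simplest -47/64
RBRBRRRB: Left { -1 -3/4 -47/64 }, Right { -23/32 -11/16 -5/8 -1/2 0 } → simplest -93/128
RBRBRRRBB: Left { -1 -3/4 -47/64 -93/128 }, Right { -23/32 -11/16 -5/8 -1/2 0 } → simplest -185/256
RBRBRRRBBB: Left { -1 -3/4 -47/64 -93/128 -185/256 }, Right { -23/32 -11/16 -5/8 -1/2 0 } → simplest -369/512
RBRBRRRBBBR: Left { -1 -3/4 -47/64 -93/128 -185/256 }, Right { -369/512 -23/32 -11/16 -5/8 -1/2 0 } → simplest -739/1024
RBRBRRRBBBRB: Left { -1 -3/4 -47/64 -93/128 -185/256 -739/1024 }, Right { -369/512 -23/32 -11/16 -5/8 -1/2 0 } → simplest -1477/2048
RBRBRRRBBBRBR: Left { -1 -3/4 -47/64 -93/128 -185/256 -739/1024 }, Right { -1477/2048 -369/512 -23/32 -11/16 -5/8 -1/2 0 } → simplest -2955/4096
RBRBRRRBBBRBRR: Left { -1 -3/4 -47/64 -93/128 -185/256 -739/1024 }, Right { -2955/4096 -1477/2048 -369/512 -23/32 -11/16 -5/8 -1/2 0 } → simplest -5911/8192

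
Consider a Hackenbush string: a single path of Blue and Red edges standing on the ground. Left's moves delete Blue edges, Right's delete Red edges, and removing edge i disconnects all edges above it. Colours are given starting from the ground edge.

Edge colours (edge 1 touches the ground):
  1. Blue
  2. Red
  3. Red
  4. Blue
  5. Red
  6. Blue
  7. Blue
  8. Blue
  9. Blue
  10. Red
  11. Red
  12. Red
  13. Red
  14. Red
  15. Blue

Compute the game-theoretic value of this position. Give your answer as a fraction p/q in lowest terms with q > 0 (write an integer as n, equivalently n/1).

6019/16384

B: Left { 0 }, Right { — } — simplest 1
BR: Left { 0 }, Right { 1 } — simplest 1/2
BRR: Left { 0 }, Right { 1/2,1 } — simplest 1/4
BRRB: Left { 0,1/4 }, Right { 1/2,1 } — simplest 3/8
BRRBR: Left { 0,1/4 }, Right { 3/8,1/2,1 } — simplest 5/16
BRRBRB: Left { 0,1/4,5/16 }, Right { 3/8,1/2,1 } — simplest 11/32
BRRBRBB: Left { 0,1/4,5/16,11/32 }, Right { 3/8,1/2,1 } — simplest 23/64
BRRBRBBB: Left { 0,1/4,5/16,11/32,23/64 }, Right { 3/8,1/2,1 } — simplest 47/128
BRRBRBBBB: Left { 0,1/4,5/16,11/32,23/64,47/128 }, Right { 3/8,1/2,1 } — simplest 95/256
BRRBRBBBBR: Left { 0,1/4,5/16,11/32,23/64,47/128 }, Right { 95/256,3/8,1/2,1 } — simplest 189/512
BRRBRBBBBRR: Left { 0,1/4,5/16,11/32,23/64,47/128 }, Right { 189/512,95/256,3/8,1/2,1 } — simplest 377/1024
BRRBRBBBBRRR: Left { 0,1/4,5/16,11/32,23/64,47/128 }, Right { 377/1024,189/512,95/256,3/8,1/2,1 } — simplest 753/2048
BRRBRBBBBRRRR: Left { 0,1/4,5/16,11/32,23/64,47/128 }, Right { 753/2048,377/1024,189/512,95/256,3/8,1/2,1 } — simplest 1505/4096
BRRBRBBBBRRRRR: Left { 0,1/4,5/16,11/32,23/64,47/128 }, Right { 1505/4096,753/2048,377/1024,189/512,95/256,3/8,1/2,1 } — simplest 3009/8192
BRRBRBBBBRRRRRB: Left { 0,1/4,5/16,11/32,23/64,47/128,3009/8192 }, Right { 1505/4096,753/2048,377/1024,189/512,95/256,3/8,1/2,1 } — simplest 6019/16384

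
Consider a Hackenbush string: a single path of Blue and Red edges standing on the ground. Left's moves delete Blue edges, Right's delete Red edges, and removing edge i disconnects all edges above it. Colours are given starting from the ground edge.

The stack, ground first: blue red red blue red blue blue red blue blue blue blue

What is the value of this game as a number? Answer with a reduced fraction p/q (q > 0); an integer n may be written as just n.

735/2048

Build v(s[:k]) for k = 1..12, string s = blue red red blue red blue blue red blue blue blue blue.
edge 1 of 12 (blue): { 0 | — } gives 1
edge 2 of 12 (red): { 0 | 1 } gives 1/2
edge 3 of 12 (red): { 0 | 1/2 1 } gives 1/4
edge 4 of 12 (blue): { 0 1/4 | 1/2 1 } gives 3/8
edge 5 of 12 (red): { 0 1/4 | 3/8 1/2 1 } gives 5/16
edge 6 of 12 (blue): { 0 1/4 5/16 | 3/8 1/2 1 } gives 11/32
edge 7 of 12 (blue): { 0 1/4 5/16 11/32 | 3/8 1/2 1 } gives 23/64
edge 8 of 12 (red): { 0 1/4 5/16 11/32 | 23/64 3/8 1/2 1 } gives 45/128
edge 9 of 12 (blue): { 0 1/4 5/16 11/32 45/128 | 23/64 3/8 1/2 1 } gives 91/256
edge 10 of 12 (blue): { 0 1/4 5/16 11/32 45/128 91/256 | 23/64 3/8 1/2 1 } gives 183/512
edge 11 of 12 (blue): { 0 1/4 5/16 11/32 45/128 91/256 183/512 | 23/64 3/8 1/2 1 } gives 367/1024
edge 12 of 12 (blue): { 0 1/4 5/16 11/32 45/128 91/256 183/512 367/1024 | 23/64 3/8 1/2 1 } gives 735/2048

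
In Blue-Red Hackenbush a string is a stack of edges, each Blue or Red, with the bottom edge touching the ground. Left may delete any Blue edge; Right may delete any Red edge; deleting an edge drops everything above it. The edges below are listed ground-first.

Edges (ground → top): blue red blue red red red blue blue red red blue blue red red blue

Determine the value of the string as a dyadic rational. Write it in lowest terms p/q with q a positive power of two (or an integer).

9011/16384

Build G(s[:k]) for k = 1..15, string s = blue red blue red red red blue blue red red blue blue red red blue.
G(b) = { 0 | · } — 1
G(br) = { 0 | 1 } — 1/2
G(brb) = { 0, 1/2 | 1 } — 3/4
G(brbr) = { 0, 1/2 | 3/4, 1 } — 5/8
G(brbrr) = { 0, 1/2 | 5/8, 3/4, 1 } — 9/16
G(brbrrr) = { 0, 1/2 | 9/16, 5/8, 3/4, 1 } — 17/32
G(brbrrrb) = { 0, 1/2, 17/32 | 9/16, 5/8, 3/4, 1 } — 35/64
G(brbrrrbb) = { 0, 1/2, 17/32, 35/64 | 9/16, 5/8, 3/4, 1 } — 71/128
G(brbrrrbbr) = { 0, 1/2, 17/32, 35/64 | 71/128, 9/16, 5/8, 3/4, 1 } — 141/256
G(brbrrrbbrr) = { 0, 1/2, 17/32, 35/64 | 141/256, 71/128, 9/16, 5/8, 3/4, 1 } — 281/512
G(brbrrrbbrrb) = { 0, 1/2, 17/32, 35/64, 281/512 | 141/256, 71/128, 9/16, 5/8, 3/4, 1 } — 563/1024
G(brbrrrbbrrbb) = { 0, 1/2, 17/32, 35/64, 281/512, 563/1024 | 141/256, 71/128, 9/16, 5/8, 3/4, 1 } — 1127/2048
G(brbrrrbbrrbbr) = { 0, 1/2, 17/32, 35/64, 281/512, 563/1024 | 1127/2048, 141/256, 71/128, 9/16, 5/8, 3/4, 1 } — 2253/4096
G(brbrrrbbrrbbrr) = { 0, 1/2, 17/32, 35/64, 281/512, 563/1024 | 2253/4096, 1127/2048, 141/256, 71/128, 9/16, 5/8, 3/4, 1 } — 4505/8192
G(brbrrrbbrrbbrrb) = { 0, 1/2, 17/32, 35/64, 281/512, 563/1024, 4505/8192 | 2253/4096, 1127/2048, 141/256, 71/128, 9/16, 5/8, 3/4, 1 } — 9011/16384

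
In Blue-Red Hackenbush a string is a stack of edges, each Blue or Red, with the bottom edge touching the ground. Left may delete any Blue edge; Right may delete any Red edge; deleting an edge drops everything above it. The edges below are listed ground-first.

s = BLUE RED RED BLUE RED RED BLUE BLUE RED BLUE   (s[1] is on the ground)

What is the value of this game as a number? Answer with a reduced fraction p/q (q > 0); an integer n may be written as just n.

v(B) = { 0 | none } so 1
v(BR) = { 0 | 1 } so 1/2
v(BRR) = { 0 | 1/2,1 } so 1/4
v(BRRB) = { 0,1/4 | 1/2,1 } so 3/8
v(BRRBR) = { 0,1/4 | 3/8,1/2,1 } so 5/16
v(BRRBRR) = { 0,1/4 | 5/16,3/8,1/2,1 } so 9/32
v(BRRBRRB) = { 0,1/4,9/32 | 5/16,3/8,1/2,1 } so 19/64
v(BRRBRRBB) = { 0,1/4,9/32,19/64 | 5/16,3/8,1/2,1 } so 39/128
v(BRRBRRBBR) = { 0,1/4,9/32,19/64 | 39/128,5/16,3/8,1/2,1 } so 77/256
v(BRRBRRBBRB) = { 0,1/4,9/32,19/64,77/256 | 39/128,5/16,3/8,1/2,1 } so 155/512

155/512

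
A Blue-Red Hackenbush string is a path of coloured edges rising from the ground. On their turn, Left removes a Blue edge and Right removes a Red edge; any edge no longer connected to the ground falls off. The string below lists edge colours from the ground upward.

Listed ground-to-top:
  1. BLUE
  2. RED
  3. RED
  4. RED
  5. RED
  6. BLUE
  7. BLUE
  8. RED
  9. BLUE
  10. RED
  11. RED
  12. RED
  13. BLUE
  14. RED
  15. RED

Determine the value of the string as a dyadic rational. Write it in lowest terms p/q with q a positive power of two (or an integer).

value(B) = { 0 |  } -> 1
value(BR) = { 0 | 1 } -> 1/2
value(BRR) = { 0 | 1/2,1 } -> 1/4
value(BRRR) = { 0 | 1/4,1/2,1 } -> 1/8
value(BRRRR) = { 0 | 1/8,1/4,1/2,1 } -> 1/16
value(BRRRRB) = { 0,1/16 | 1/8,1/4,1/2,1 } -> 3/32
value(BRRRRBB) = { 0,1/16,3/32 | 1/8,1/4,1/2,1 } -> 7/64
value(BRRRRBBR) = { 0,1/16,3/32 | 7/64,1/8,1/4,1/2,1 } -> 13/128
value(BRRRRBBRB) = { 0,1/16,3/32,13/128 | 7/64,1/8,1/4,1/2,1 } -> 27/256
value(BRRRRBBRBR) = { 0,1/16,3/32,13/128 | 27/256,7/64,1/8,1/4,1/2,1 } -> 53/512
value(BRRRRBBRBRR) = { 0,1/16,3/32,13/128 | 53/512,27/256,7/64,1/8,1/4,1/2,1 } -> 105/1024
value(BRRRRBBRBRRR) = { 0,1/16,3/32,13/128 | 105/1024,53/512,27/256,7/64,1/8,1/4,1/2,1 } -> 209/2048
value(BRRRRBBRBRRRB) = { 0,1/16,3/32,13/128,209/2048 | 105/1024,53/512,27/256,7/64,1/8,1/4,1/2,1 } -> 419/4096
value(BRRRRBBRBRRRBR) = { 0,1/16,3/32,13/128,209/2048 | 419/4096,105/1024,53/512,27/256,7/64,1/8,1/4,1/2,1 } -> 837/8192
value(BRRRRBBRBRRRBRR) = { 0,1/16,3/32,13/128,209/2048 | 837/8192,419/4096,105/1024,53/512,27/256,7/64,1/8,1/4,1/2,1 } -> 1673/16384

1673/16384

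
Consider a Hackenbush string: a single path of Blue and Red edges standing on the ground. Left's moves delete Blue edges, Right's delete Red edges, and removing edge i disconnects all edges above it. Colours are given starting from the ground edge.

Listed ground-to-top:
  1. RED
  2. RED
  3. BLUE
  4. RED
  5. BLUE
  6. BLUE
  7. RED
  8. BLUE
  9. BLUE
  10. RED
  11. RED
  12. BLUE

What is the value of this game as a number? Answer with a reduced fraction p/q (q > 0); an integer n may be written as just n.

-1613/1024

Recurse on prefixes of the 12-edge string RED RED BLUE RED BLUE BLUE RED BLUE BLUE RED RED BLUE:
v_1 [R]  L=[—]  R=[0]  → -1
v_2 [RR]  L=[—]  R=[-1; 0]  → -2
v_3 [RRB]  L=[-2]  R=[-1; 0]  → -3/2
v_4 [RRBR]  L=[-2]  R=[-3/2; -1; 0]  → -7/4
v_5 [RRBRB]  L=[-2; -7/4]  R=[-3/2; -1; 0]  → -13/8
v_6 [RRBRBB]  L=[-2; -7/4; -13/8]  R=[-3/2; -1; 0]  → -25/16
v_7 [RRBRBBR]  L=[-2; -7/4; -13/8]  R=[-25/16; -3/2; -1; 0]  → -51/32
v_8 [RRBRBBRB]  L=[-2; -7/4; -13/8; -51/32]  R=[-25/16; -3/2; -1; 0]  → -101/64
v_9 [RRBRBBRBB]  L=[-2; -7/4; -13/8; -51/32; -101/64]  R=[-25/16; -3/2; -1; 0]  → -201/128
v_10 [RRBRBBRBBR]  L=[-2; -7/4; -13/8; -51/32; -101/64]  R=[-201/128; -25/16; -3/2; -1; 0]  → -403/256
v_11 [RRBRBBRBBRR]  L=[-2; -7/4; -13/8; -51/32; -101/64]  R=[-403/256; -201/128; -25/16; -3/2; -1; 0]  → -807/512
v_12 [RRBRBBRBBRRB]  L=[-2; -7/4; -13/8; -51/32; -101/64; -807/512]  R=[-403/256; -201/128; -25/16; -3/2; -1; 0]  → -1613/1024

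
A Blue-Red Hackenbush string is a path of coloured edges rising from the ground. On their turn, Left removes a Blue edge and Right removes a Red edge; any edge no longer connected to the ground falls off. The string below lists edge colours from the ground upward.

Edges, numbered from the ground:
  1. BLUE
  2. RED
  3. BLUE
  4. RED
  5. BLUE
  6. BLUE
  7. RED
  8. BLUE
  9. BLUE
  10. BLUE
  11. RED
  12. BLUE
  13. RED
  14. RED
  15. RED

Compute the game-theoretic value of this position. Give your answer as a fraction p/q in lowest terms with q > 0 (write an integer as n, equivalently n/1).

Prefix values for BLUE RED BLUE RED BLUE BLUE RED BLUE BLUE BLUE RED BLUE RED RED RED via {L|R} + simplicity:
edge 1 of 15 (BLUE): { 0 |  } => 1
edge 2 of 15 (RED): { 0 | 1 } => 1/2
edge 3 of 15 (BLUE): { 0; 1/2 | 1 } => 3/4
edge 4 of 15 (RED): { 0; 1/2 | 3/4; 1 } => 5/8
edge 5 of 15 (BLUE): { 0; 1/2; 5/8 | 3/4; 1 } => 11/16
edge 6 of 15 (BLUE): { 0; 1/2; 5/8; 11/16 | 3/4; 1 } => 23/32
edge 7 of 15 (RED): { 0; 1/2; 5/8; 11/16 | 23/32; 3/4; 1 } => 45/64
edge 8 of 15 (BLUE): { 0; 1/2; 5/8; 11/16; 45/64 | 23/32; 3/4; 1 } => 91/128
edge 9 of 15 (BLUE): { 0; 1/2; 5/8; 11/16; 45/64; 91/128 | 23/32; 3/4; 1 } => 183/256
edge 10 of 15 (BLUE): { 0; 1/2; 5/8; 11/16; 45/64; 91/128; 183/256 | 23/32; 3/4; 1 } => 367/512
edge 11 of 15 (RED): { 0; 1/2; 5/8; 11/16; 45/64; 91/128; 183/256 | 367/512; 23/32; 3/4; 1 } => 733/1024
edge 12 of 15 (BLUE): { 0; 1/2; 5/8; 11/16; 45/64; 91/128; 183/256; 733/1024 | 367/512; 23/32; 3/4; 1 } => 1467/2048
edge 13 of 15 (RED): { 0; 1/2; 5/8; 11/16; 45/64; 91/128; 183/256; 733/1024 | 1467/2048; 367/512; 23/32; 3/4; 1 } => 2933/4096
edge 14 of 15 (RED): { 0; 1/2; 5/8; 11/16; 45/64; 91/128; 183/256; 733/1024 | 2933/4096; 1467/2048; 367/512; 23/32; 3/4; 1 } => 5865/8192
edge 15 of 15 (RED): { 0; 1/2; 5/8; 11/16; 45/64; 91/128; 183/256; 733/1024 | 5865/8192; 2933/4096; 1467/2048; 367/512; 23/32; 3/4; 1 } => 11729/16384

11729/16384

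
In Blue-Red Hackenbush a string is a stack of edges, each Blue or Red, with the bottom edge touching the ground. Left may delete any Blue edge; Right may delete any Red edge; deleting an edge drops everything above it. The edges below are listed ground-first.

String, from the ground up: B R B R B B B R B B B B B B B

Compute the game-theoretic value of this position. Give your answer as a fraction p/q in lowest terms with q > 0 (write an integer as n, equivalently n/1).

Build val(s[:k]) for k = 1..15, string s = B R B R B B B R B B B B B B B.
edge 1 of 15 (B): { 0 | none } = 1
edge 2 of 15 (R): { 0 | 1 } = 1/2
edge 3 of 15 (B): { 0 1/2 | 1 } = 3/4
edge 4 of 15 (R): { 0 1/2 | 3/4 1 } = 5/8
edge 5 of 15 (B): { 0 1/2 5/8 | 3/4 1 } = 11/16
edge 6 of 15 (B): { 0 1/2 5/8 11/16 | 3/4 1 } = 23/32
edge 7 of 15 (B): { 0 1/2 5/8 11/16 23/32 | 3/4 1 } = 47/64
edge 8 of 15 (R): { 0 1/2 5/8 11/16 23/32 | 47/64 3/4 1 } = 93/128
edge 9 of 15 (B): { 0 1/2 5/8 11/16 23/32 93/128 | 47/64 3/4 1 } = 187/256
edge 10 of 15 (B): { 0 1/2 5/8 11/16 23/32 93/128 187/256 | 47/64 3/4 1 } = 375/512
edge 11 of 15 (B): { 0 1/2 5/8 11/16 23/32 93/128 187/256 375/512 | 47/64 3/4 1 } = 751/1024
edge 12 of 15 (B): { 0 1/2 5/8 11/16 23/32 93/128 187/256 375/512 751/1024 | 47/64 3/4 1 } = 1503/2048
edge 13 of 15 (B): { 0 1/2 5/8 11/16 23/32 93/128 187/256 375/512 751/1024 1503/2048 | 47/64 3/4 1 } = 3007/4096
edge 14 of 15 (B): { 0 1/2 5/8 11/16 23/32 93/128 187/256 375/512 751/1024 1503/2048 3007/4096 | 47/64 3/4 1 } = 6015/8192
edge 15 of 15 (B): { 0 1/2 5/8 11/16 23/32 93/128 187/256 375/512 751/1024 1503/2048 3007/4096 6015/8192 | 47/64 3/4 1 } = 12031/16384

12031/16384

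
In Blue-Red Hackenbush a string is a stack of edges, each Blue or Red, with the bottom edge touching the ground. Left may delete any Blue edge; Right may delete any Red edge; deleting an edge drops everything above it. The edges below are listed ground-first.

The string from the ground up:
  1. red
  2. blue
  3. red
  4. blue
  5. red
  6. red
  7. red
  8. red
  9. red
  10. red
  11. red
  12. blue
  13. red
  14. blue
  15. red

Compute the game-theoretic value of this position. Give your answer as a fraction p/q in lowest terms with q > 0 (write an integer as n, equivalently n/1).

Prefix values for red blue red blue red red red red red red red blue red blue red via {L|R} + simplicity:
g_1 [r]  L=[]  R=[0]  so -1
g_2 [rb]  L=[-1]  R=[0]  so -1/2
g_3 [rbr]  L=[-1]  R=[-1/2; 0]  so -3/4
g_4 [rbrb]  L=[-1; -3/4]  R=[-1/2; 0]  so -5/8
g_5 [rbrbr]  L=[-1; -3/4]  R=[-5/8; -1/2; 0]  so -11/16
g_6 [rbrbrr]  L=[-1; -3/4]  R=[-11/16; -5/8; -1/2; 0]  so -23/32
g_7 [rbrbrrr]  L=[-1; -3/4]  R=[-23/32; -11/16; -5/8; -1/2; 0]  so -47/64
g_8 [rbrbrrrr]  L=[-1; -3/4]  R=[-47/64; -23/32; -11/16; -5/8; -1/2; 0]  so -95/128
g_9 [rbrbrrrrr]  L=[-1; -3/4]  R=[-95/128; -47/64; -23/32; -11/16; -5/8; -1/2; 0]  so -191/256
g_10 [rbrbrrrrrr]  L=[-1; -3/4]  R=[-191/256; -95/128; -47/64; -23/32; -11/16; -5/8; -1/2; 0]  so -383/512
g_11 [rbrbrrrrrrr]  L=[-1; -3/4]  R=[-383/512; -191/256; -95/128; -47/64; -23/32; -11/16; -5/8; -1/2; 0]  so -767/1024
g_12 [rbrbrrrrrrrb]  L=[-1; -3/4; -767/1024]  R=[-383/512; -191/256; -95/128; -47/64; -23/32; -11/16; -5/8; -1/2; 0]  so -1533/2048
g_13 [rbrbrrrrrrrbr]  L=[-1; -3/4; -767/1024]  R=[-1533/2048; -383/512; -191/256; -95/128; -47/64; -23/32; -11/16; -5/8; -1/2; 0]  so -3067/4096
g_14 [rbrbrrrrrrrbrb]  L=[-1; -3/4; -767/1024; -3067/4096]  R=[-1533/2048; -383/512; -191/256; -95/128; -47/64; -23/32; -11/16; -5/8; -1/2; 0]  so -6133/8192
g_15 [rbrbrrrrrrrbrbr]  L=[-1; -3/4; -767/1024; -3067/4096]  R=[-6133/8192; -1533/2048; -383/512; -191/256; -95/128; -47/64; -23/32; -11/16; -5/8; -1/2; 0]  so -12267/16384

-12267/16384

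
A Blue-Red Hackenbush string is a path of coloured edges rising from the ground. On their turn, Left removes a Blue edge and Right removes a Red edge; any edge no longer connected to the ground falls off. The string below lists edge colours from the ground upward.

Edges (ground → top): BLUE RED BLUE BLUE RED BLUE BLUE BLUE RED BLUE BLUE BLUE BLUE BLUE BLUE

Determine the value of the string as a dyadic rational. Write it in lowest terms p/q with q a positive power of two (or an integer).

14207/16384

Recurse on prefixes of the 15-edge string BLUE RED BLUE BLUE RED BLUE BLUE BLUE RED BLUE BLUE BLUE BLUE BLUE BLUE:
1 of 15 · B · max L 0 · min R +∞ so 1
2 of 15 · BR · max L 0 · min R 1 so 1/2
3 of 15 · BRB · max L 1/2 · min R 1 so 3/4
4 of 15 · BRBB · max L 3/4 · min R 1 so 7/8
5 of 15 · BRBBR · max L 3/4 · min R 7/8 so 13/16
6 of 15 · BRBBRB · max L 13/16 · min R 7/8 so 27/32
7 of 15 · BRBBRBB · max L 27/32 · min R 7/8 so 55/64
8 of 15 · BRBBRBBB · max L 55/64 · min R 7/8 so 111/128
9 of 15 · BRBBRBBBR · max L 55/64 · min R 111/128 so 221/256
10 of 15 · BRBBRBBBRB · max L 221/256 · min R 111/128 so 443/512
11 of 15 · BRBBRBBBRBB · max L 443/512 · min R 111/128 so 887/1024
12 of 15 · BRBBRBBBRBBB · max L 887/1024 · min R 111/128 so 1775/2048
13 of 15 · BRBBRBBBRBBBB · max L 1775/2048 · min R 111/128 so 3551/4096
14 of 15 · BRBBRBBBRBBBBB · max L 3551/4096 · min R 111/128 so 7103/8192
15 of 15 · BRBBRBBBRBBBBBB · max L 7103/8192 · min R 111/128 so 14207/16384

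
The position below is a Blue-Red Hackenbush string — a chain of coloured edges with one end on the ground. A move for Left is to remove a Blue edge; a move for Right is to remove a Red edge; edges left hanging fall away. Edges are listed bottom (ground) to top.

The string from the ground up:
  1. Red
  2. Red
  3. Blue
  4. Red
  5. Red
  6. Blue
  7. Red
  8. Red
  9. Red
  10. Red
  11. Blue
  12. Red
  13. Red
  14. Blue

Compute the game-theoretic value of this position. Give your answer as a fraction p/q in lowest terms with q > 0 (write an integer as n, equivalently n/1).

-7661/4096

Recurse on prefixes of the 14-edge string Red Red Blue Red Red Blue Red Red Red Red Blue Red Red Blue:
R: Left {  }, Right { 0 } -> simplest -1
RR: Left {  }, Right { -1 0 } -> simplest -2
RRB: Left { -2 }, Right { -1 0 } -> simplest -3/2
RRBR: Left { -2 }, Right { -3/2 -1 0 } -> simplest -7/4
RRBRR: Left { -2 }, Right { -7/4 -3/2 -1 0 } -> simplest -15/8
RRBRRB: Left { -2 -15/8 }, Right { -7/4 -3/2 -1 0 } -> simplest -29/16
RRBRRBR: Left { -2 -15/8 }, Right { -29/16 -7/4 -3/2 -1 0 } -> simplest -59/32
RRBRRBRR: Left { -2 -15/8 }, Right { -59/32 -29/16 -7/4 -3/2 -1 0 } -> simplest -119/64
RRBRRBRRR: Left { -2 -15/8 }, Right { -119/64 -59/32 -29/16 -7/4 -3/2 -1 0 } -> simplest -239/128
RRBRRBRRRR: Left { -2 -15/8 }, Right { -239/128 -119/64 -59/32 -29/16 -7/4 -3/2 -1 0 } -> simplest -479/256
RRBRRBRRRRB: Left { -2 -15/8 -479/256 }, Right { -239/128 -119/64 -59/32 -29/16 -7/4 -3/2 -1 0 } -> simplest -957/512
RRBRRBRRRRBR: Left { -2 -15/8 -479/256 }, Right { -957/512 -239/128 -119/64 -59/32 -29/16 -7/4 -3/2 -1 0 } -> simplest -1915/1024
RRBRRBRRRRBRR: Left { -2 -15/8 -479/256 }, Right { -1915/1024 -957/512 -239/128 -119/64 -59/32 -29/16 -7/4 -3/2 -1 0 } -> simplest -3831/2048
RRBRRBRRRRBRRB: Left { -2 -15/8 -479/256 -3831/2048 }, Right { -1915/1024 -957/512 -239/128 -119/64 -59/32 -29/16 -7/4 -3/2 -1 0 } -> simplest -7661/4096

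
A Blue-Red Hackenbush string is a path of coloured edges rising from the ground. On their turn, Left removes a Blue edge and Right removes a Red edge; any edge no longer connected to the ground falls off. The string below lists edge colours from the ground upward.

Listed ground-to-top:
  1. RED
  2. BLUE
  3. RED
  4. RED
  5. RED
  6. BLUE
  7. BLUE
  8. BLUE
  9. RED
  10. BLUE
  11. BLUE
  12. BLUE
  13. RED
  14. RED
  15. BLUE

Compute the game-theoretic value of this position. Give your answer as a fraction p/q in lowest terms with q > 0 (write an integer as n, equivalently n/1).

-14477/16384

1 of 15 · R · max L −∞ · min R 0 ⇒ -1
2 of 15 · RB · max L -1 · min R 0 ⇒ -1/2
3 of 15 · RBR · max L -1 · min R -1/2 ⇒ -3/4
4 of 15 · RBRR · max L -1 · min R -3/4 ⇒ -7/8
5 of 15 · RBRRR · max L -1 · min R -7/8 ⇒ -15/16
6 of 15 · RBRRRB · max L -15/16 · min R -7/8 ⇒ -29/32
7 of 15 · RBRRRBB · max L -29/32 · min R -7/8 ⇒ -57/64
8 of 15 · RBRRRBBB · max L -57/64 · min R -7/8 ⇒ -113/128
9 of 15 · RBRRRBBBR · max L -57/64 · min R -113/128 ⇒ -227/256
10 of 15 · RBRRRBBBRB · max L -227/256 · min R -113/128 ⇒ -453/512
11 of 15 · RBRRRBBBRBB · max L -453/512 · min R -113/128 ⇒ -905/1024
12 of 15 · RBRRRBBBRBBB · max L -905/1024 · min R -113/128 ⇒ -1809/2048
13 of 15 · RBRRRBBBRBBBR · max L -905/1024 · min R -1809/2048 ⇒ -3619/4096
14 of 15 · RBRRRBBBRBBBRR · max L -905/1024 · min R -3619/4096 ⇒ -7239/8192
15 of 15 · RBRRRBBBRBBBRRB · max L -7239/8192 · min R -3619/4096 ⇒ -14477/16384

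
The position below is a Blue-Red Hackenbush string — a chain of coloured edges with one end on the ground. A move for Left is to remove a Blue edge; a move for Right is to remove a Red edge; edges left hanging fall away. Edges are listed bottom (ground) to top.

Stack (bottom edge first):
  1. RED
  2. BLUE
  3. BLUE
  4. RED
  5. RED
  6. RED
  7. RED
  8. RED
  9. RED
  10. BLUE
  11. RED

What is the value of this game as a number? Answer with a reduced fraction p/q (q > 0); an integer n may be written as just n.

step 1: add RED to get R; options L={ none } R={ 0 } → -1
step 2: add BLUE to get RB; options L={ -1 } R={ 0 } → -1/2
step 3: add BLUE to get RBB; options L={ -1 -1/2 } R={ 0 } → -1/4
step 4: add RED to get RBBR; options L={ -1 -1/2 } R={ -1/4 0 } → -3/8
step 5: add RED to get RBBRR; options L={ -1 -1/2 } R={ -3/8 -1/4 0 } → -7/16
step 6: add RED to get RBBRRR; options L={ -1 -1/2 } R={ -7/16 -3/8 -1/4 0 } → -15/32
step 7: add RED to get RBBRRRR; options L={ -1 -1/2 } R={ -15/32 -7/16 -3/8 -1/4 0 } → -31/64
step 8: add RED to get RBBRRRRR; options L={ -1 -1/2 } R={ -31/64 -15/32 -7/16 -3/8 -1/4 0 } → -63/128
step 9: add RED to get RBBRRRRRR; options L={ -1 -1/2 } R={ -63/128 -31/64 -15/32 -7/16 -3/8 -1/4 0 } → -127/256
step 10: add BLUE to get RBBRRRRRRB; options L={ -1 -1/2 -127/256 } R={ -63/128 -31/64 -15/32 -7/16 -3/8 -1/4 0 } → -253/512
step 11: add RED to get RBBRRRRRRBR; options L={ -1 -1/2 -127/256 } R={ -253/512 -63/128 -31/64 -15/32 -7/16 -3/8 -1/4 0 } → -507/1024

-507/1024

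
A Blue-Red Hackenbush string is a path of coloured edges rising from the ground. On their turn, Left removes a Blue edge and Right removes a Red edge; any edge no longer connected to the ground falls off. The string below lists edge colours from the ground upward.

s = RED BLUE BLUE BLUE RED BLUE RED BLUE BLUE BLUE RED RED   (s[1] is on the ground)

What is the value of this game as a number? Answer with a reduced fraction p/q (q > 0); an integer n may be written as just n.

-327/2048

Recurse on prefixes of the 12-edge string RED BLUE BLUE BLUE RED BLUE RED BLUE BLUE BLUE RED RED:
edge 1 of 12 (RED): { · | 0 } so -1
edge 2 of 12 (BLUE): { -1 | 0 } so -1/2
edge 3 of 12 (BLUE): { -1,-1/2 | 0 } so -1/4
edge 4 of 12 (BLUE): { -1,-1/2,-1/4 | 0 } so -1/8
edge 5 of 12 (RED): { -1,-1/2,-1/4 | -1/8,0 } so -3/16
edge 6 of 12 (BLUE): { -1,-1/2,-1/4,-3/16 | -1/8,0 } so -5/32
edge 7 of 12 (RED): { -1,-1/2,-1/4,-3/16 | -5/32,-1/8,0 } so -11/64
edge 8 of 12 (BLUE): { -1,-1/2,-1/4,-3/16,-11/64 | -5/32,-1/8,0 } so -21/128
edge 9 of 12 (BLUE): { -1,-1/2,-1/4,-3/16,-11/64,-21/128 | -5/32,-1/8,0 } so -41/256
edge 10 of 12 (BLUE): { -1,-1/2,-1/4,-3/16,-11/64,-21/128,-41/256 | -5/32,-1/8,0 } so -81/512
edge 11 of 12 (RED): { -1,-1/2,-1/4,-3/16,-11/64,-21/128,-41/256 | -81/512,-5/32,-1/8,0 } so -163/1024
edge 12 of 12 (RED): { -1,-1/2,-1/4,-3/16,-11/64,-21/128,-41/256 | -163/1024,-81/512,-5/32,-1/8,0 } so -327/2048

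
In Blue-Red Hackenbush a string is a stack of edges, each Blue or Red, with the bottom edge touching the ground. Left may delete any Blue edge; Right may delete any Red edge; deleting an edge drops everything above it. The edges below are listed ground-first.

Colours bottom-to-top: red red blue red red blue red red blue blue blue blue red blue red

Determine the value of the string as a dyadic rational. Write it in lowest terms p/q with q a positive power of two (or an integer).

-15115/8192

Recurse on prefixes of the 15-edge string red red blue red red blue red red blue blue blue blue red blue red:
G(r) = { — | 0 } = -1
G(rr) = { — | -1; 0 } = -2
G(rrb) = { -2 | -1; 0 } = -3/2
G(rrbr) = { -2 | -3/2; -1; 0 } = -7/4
G(rrbrr) = { -2 | -7/4; -3/2; -1; 0 } = -15/8
G(rrbrrb) = { -2; -15/8 | -7/4; -3/2; -1; 0 } = -29/16
G(rrbrrbr) = { -2; -15/8 | -29/16; -7/4; -3/2; -1; 0 } = -59/32
G(rrbrrbrr) = { -2; -15/8 | -59/32; -29/16; -7/4; -3/2; -1; 0 } = -119/64
G(rrbrrbrrb) = { -2; -15/8; -119/64 | -59/32; -29/16; -7/4; -3/2; -1; 0 } = -237/128
G(rrbrrbrrbb) = { -2; -15/8; -119/64; -237/128 | -59/32; -29/16; -7/4; -3/2; -1; 0 } = -473/256
G(rrbrrbrrbbb) = { -2; -15/8; -119/64; -237/128; -473/256 | -59/32; -29/16; -7/4; -3/2; -1; 0 } = -945/512
G(rrbrrbrrbbbb) = { -2; -15/8; -119/64; -237/128; -473/256; -945/512 | -59/32; -29/16; -7/4; -3/2; -1; 0 } = -1889/1024
G(rrbrrbrrbbbbr) = { -2; -15/8; -119/64; -237/128; -473/256; -945/512 | -1889/1024; -59/32; -29/16; -7/4; -3/2; -1; 0 } = -3779/2048
G(rrbrrbrrbbbbrb) = { -2; -15/8; -119/64; -237/128; -473/256; -945/512; -3779/2048 | -1889/1024; -59/32; -29/16; -7/4; -3/2; -1; 0 } = -7557/4096
G(rrbrrbrrbbbbrbr) = { -2; -15/8; -119/64; -237/128; -473/256; -945/512; -3779/2048 | -7557/4096; -1889/1024; -59/32; -29/16; -7/4; -3/2; -1; 0 } = -15115/8192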